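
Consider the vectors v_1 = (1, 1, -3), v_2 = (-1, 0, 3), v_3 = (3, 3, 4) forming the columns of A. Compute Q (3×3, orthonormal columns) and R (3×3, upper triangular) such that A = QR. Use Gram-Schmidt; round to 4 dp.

Q = [[0.3015, -0.0953, 0.9487], [0.3015, 0.9535, 0.0000], [-0.9045, 0.2860, 0.3162]], R = [[3.3166, -3.0151, -1.8091], [0.0000, 0.9535, 3.7185], [0.0000, 0.0000, 4.1110]]

v_1 = (1, 1, -3); ‖v_1‖ = 3.3166, so q_1 = (0.3015, 0.3015, -0.9045).
q_1·v_2 = 0.3015·(-1) + 0.3015·0 + (-0.9045)·3 = -3.0151.
u_2 = v_2 + 3.0151·q_1 = (-0.0909, 0.9091, 0.2727).
‖u_2‖ = 0.9535, so q_2 = (-0.0953, 0.9535, 0.2860).
q_1·v_3 = 0.3015·3 + 0.3015·3 + (-0.9045)·4 = -1.8091; q_2·v_3 = (-0.0953)·3 + 0.9535·3 + 0.2860·4 = 3.7185.
u_3 = v_3 + 1.8091·q_1 − 3.7185·q_2 = (3.9000, 0.0000, 1.3000).
‖u_3‖ = 4.1110, so q_3 = (0.9487, 0.0000, 0.3162).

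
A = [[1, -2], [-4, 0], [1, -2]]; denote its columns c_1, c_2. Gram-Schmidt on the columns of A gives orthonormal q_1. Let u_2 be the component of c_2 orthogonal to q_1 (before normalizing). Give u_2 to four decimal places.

c_1 = (1, -4, 1); ‖c_1‖ = 4.2426, so q_1 = (0.2357, -0.9428, 0.2357).
q_1·c_2 = 0.2357·(-2) + (-0.9428)·0 + 0.2357·(-2) = -0.9428.
u_2 = c_2 + 0.9428·q_1 = (-1.7778, -0.8889, -1.7778).

u_2 = (-1.7778, -0.8889, -1.7778)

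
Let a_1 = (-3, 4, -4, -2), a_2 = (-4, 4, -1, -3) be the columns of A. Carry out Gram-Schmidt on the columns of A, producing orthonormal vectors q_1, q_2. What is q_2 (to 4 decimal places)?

q_1 = a_1/‖a_1‖ = (-3, 4, -4, -2)/6.7082 = (-0.4472, 0.5963, -0.5963, -0.2981).
r_{12} = q_1·a_2 = 5.6647.
u_2 = a_2 − 5.6647·q_1 = (-1.4667, 0.6222, 2.3778, -1.3111).
‖u_2‖ = 3.1482, so q_2 = (-0.4659, 0.1976, 0.7553, -0.4165).

q_2 = (-0.4659, 0.1976, 0.7553, -0.4165)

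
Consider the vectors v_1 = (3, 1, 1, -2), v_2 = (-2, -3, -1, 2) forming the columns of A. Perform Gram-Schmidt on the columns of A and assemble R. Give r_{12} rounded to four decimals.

e_1 = v_1/‖v_1‖ = (3, 1, 1, -2)/3.8730 = (0.7746, 0.2582, 0.2582, -0.5164).
r_{12} = e_1·v_2 = -3.6148.

r_{12} = -3.6148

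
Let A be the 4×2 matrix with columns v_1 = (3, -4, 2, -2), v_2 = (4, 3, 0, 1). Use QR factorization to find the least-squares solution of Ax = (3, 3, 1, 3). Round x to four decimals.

q_1 = v_1/‖v_1‖ = (3, -4, 2, -2)/5.7446 = (0.5222, -0.6963, 0.3482, -0.3482).
r_{12} = q_1·v_2 = -0.3482.
u_2 = v_2 + 0.3482·q_1 = (4.1818, 2.7576, 0.1212, 0.8788).
‖u_2‖ = 5.0871, so q_2 = (0.8220, 0.5421, 0.0238, 0.1727).
Qᵀb = (-1.2185, 4.6344).
Back-substitute: x_2 = 4.6344/5.0871 = 0.9110.
x_1 = (-1.2185 + 0.3482·0.9110)/5.7446 = -0.1569.

x = (-0.1569, 0.9110)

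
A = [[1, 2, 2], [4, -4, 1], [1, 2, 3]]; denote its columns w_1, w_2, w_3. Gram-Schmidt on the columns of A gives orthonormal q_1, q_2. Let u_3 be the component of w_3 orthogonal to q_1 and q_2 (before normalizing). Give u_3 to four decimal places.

u_3 = (-0.5000, 0.0000, 0.5000)

q_1 = w_1/‖w_1‖ = (1, 4, 1)/4.2426 = (0.2357, 0.9428, 0.2357).
r_{12} = q_1·w_2 = -2.8284.
u_2 = w_2 + 2.8284·q_1 = (2.6667, -1.3333, 2.6667).
‖u_2‖ = 4.0000, so q_2 = (0.6667, -0.3333, 0.6667).
r_{13} = q_1·w_3 = 2.1213; r_{23} = q_2·w_3 = 3.0000.
u_3 = w_3 − 2.1213·q_1 − 3.0000·q_2 = (-0.5000, 0.0000, 0.5000).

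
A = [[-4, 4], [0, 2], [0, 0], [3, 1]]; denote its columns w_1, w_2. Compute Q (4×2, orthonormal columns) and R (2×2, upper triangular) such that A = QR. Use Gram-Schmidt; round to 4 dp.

w_1 = (-4, 0, 0, 3); ‖w_1‖ = 5.0000, so q_1 = (-0.8000, 0.0000, 0.0000, 0.6000).
q_1·w_2 = (-0.8000)·4 + 0.0000·2 + 0.0000·0 + 0.6000·1 = -2.6000.
u_2 = w_2 + 2.6000·q_1 = (1.9200, 2.0000, 0.0000, 2.5600).
‖u_2‖ = 3.7736, so q_2 = (0.5088, 0.5300, 0.0000, 0.6784).

Q = [[-0.8000, 0.5088], [0.0000, 0.5300], [0.0000, 0.0000], [0.6000, 0.6784]], R = [[5.0000, -2.6000], [0.0000, 3.7736]]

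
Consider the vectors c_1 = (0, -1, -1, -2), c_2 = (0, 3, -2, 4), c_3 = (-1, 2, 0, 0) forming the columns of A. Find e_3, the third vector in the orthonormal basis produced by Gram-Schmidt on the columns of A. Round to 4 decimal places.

c_1 = (0, -1, -1, -2); ‖c_1‖ = 2.4495, so e_1 = (0.0000, -0.4082, -0.4082, -0.8165).
e_1·c_2 = 0.0000·0 + (-0.4082)·3 + (-0.4082)·(-2) + (-0.8165)·4 = -3.6742.
u_2 = c_2 + 3.6742·e_1 = (0.0000, 1.5000, -3.5000, 1.0000).
‖u_2‖ = 3.9370, so e_2 = (0.0000, 0.3810, -0.8890, 0.2540).
e_1·c_3 = 0.0000·(-1) + (-0.4082)·2 + (-0.4082)·0 + (-0.8165)·0 = -0.8165; e_2·c_3 = 0.0000·(-1) + 0.3810·2 + (-0.8890)·0 + 0.2540·0 = 0.7620.
u_3 = c_3 + 0.8165·e_1 − 0.7620·e_2 = (-1.0000, 1.3763, 0.3441, -0.8602).
‖u_3‖ = 1.9372, so e_3 = (-0.5162, 0.7105, 0.1776, -0.4441).

e_3 = (-0.5162, 0.7105, 0.1776, -0.4441)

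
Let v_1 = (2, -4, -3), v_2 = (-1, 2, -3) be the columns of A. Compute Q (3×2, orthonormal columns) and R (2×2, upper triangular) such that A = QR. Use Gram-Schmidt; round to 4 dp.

Q = [[0.3714, -0.2491], [-0.7428, 0.4983], [-0.5571, -0.8305]], R = [[5.3852, -0.1857], [0.0000, 3.7370]]

v_1 = (2, -4, -3); ‖v_1‖ = 5.3852, so e_1 = (0.3714, -0.7428, -0.5571).
e_1·v_2 = 0.3714·(-1) + (-0.7428)·2 + (-0.5571)·(-3) = -0.1857.
u_2 = v_2 + 0.1857·e_1 = (-0.9310, 1.8621, -3.1034).
‖u_2‖ = 3.7370, so e_2 = (-0.2491, 0.4983, -0.8305).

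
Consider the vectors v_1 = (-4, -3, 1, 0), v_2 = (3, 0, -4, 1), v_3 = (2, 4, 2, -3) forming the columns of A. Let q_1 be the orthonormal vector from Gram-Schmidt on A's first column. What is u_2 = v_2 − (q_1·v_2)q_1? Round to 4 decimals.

v_1 = (-4, -3, 1, 0); ‖v_1‖ = 5.0990, so q_1 = (-0.7845, -0.5883, 0.1961, 0.0000).
q_1·v_2 = (-0.7845)·3 + (-0.5883)·0 + 0.1961·(-4) + 0.0000·1 = -3.1379.
u_2 = v_2 + 3.1379·q_1 = (0.5385, -1.8462, -3.3846, 1.0000).

u_2 = (0.5385, -1.8462, -3.3846, 1.0000)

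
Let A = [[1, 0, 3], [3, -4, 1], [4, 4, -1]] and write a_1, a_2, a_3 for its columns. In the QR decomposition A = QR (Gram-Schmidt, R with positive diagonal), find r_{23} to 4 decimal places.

q_1 = a_1/‖a_1‖ = (1, 3, 4)/5.0990 = (0.1961, 0.5883, 0.7845).
r_{12} = q_1·a_2 = 0.7845.
u_2 = a_2 − 0.7845·q_1 = (-0.1538, -4.4615, 3.3846).
‖u_2‖ = 5.6022, so q_2 = (-0.0275, -0.7964, 0.6042).
r_{23} = q_2·a_3 = -1.4829.

r_{23} = -1.4829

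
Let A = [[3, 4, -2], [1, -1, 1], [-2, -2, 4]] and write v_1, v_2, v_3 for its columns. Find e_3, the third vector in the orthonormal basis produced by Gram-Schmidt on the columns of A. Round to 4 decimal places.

v_1 = (3, 1, -2); ‖v_1‖ = 3.7417, so e_1 = (0.8018, 0.2673, -0.5345).
e_1·v_2 = 0.8018·4 + 0.2673·(-1) + (-0.5345)·(-2) = 4.0089.
u_2 = v_2 − 4.0089·e_1 = (0.7857, -2.0714, 0.1429).
‖u_2‖ = 2.2200, so e_2 = (0.3539, -0.9331, 0.0643).
e_1·v_3 = 0.8018·(-2) + 0.2673·1 + (-0.5345)·4 = -3.4744; e_2·v_3 = 0.3539·(-2) + (-0.9331)·1 + 0.0643·4 = -1.3835.
u_3 = v_3 + 3.4744·e_1 + 1.3835·e_2 = (1.2754, 0.6377, 2.2319).
‖u_3‖ = 2.6485, so e_3 = (0.4815, 0.2408, 0.8427).

e_3 = (0.4815, 0.2408, 0.8427)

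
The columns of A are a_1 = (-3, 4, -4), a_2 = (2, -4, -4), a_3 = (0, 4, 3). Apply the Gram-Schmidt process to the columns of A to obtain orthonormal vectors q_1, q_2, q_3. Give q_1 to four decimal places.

q_1 = a_1/‖a_1‖ = (-3, 4, -4)/6.4031 = (-0.4685, 0.6247, -0.6247).

q_1 = (-0.4685, 0.6247, -0.6247)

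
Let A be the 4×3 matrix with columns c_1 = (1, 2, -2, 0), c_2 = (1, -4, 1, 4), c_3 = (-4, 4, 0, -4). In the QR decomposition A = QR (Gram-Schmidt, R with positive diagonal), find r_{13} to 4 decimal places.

e_1 = c_1/‖c_1‖ = (1, 2, -2, 0)/3.0000 = (0.3333, 0.6667, -0.6667, 0.0000).
r_{13} = e_1·c_3 = 1.3333.

r_{13} = 1.3333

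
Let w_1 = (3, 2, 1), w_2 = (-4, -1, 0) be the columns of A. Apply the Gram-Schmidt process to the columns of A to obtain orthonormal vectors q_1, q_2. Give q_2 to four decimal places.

q_2 = (-0.5774, 0.5774, 0.5774)

q_1 = w_1/‖w_1‖ = (3, 2, 1)/3.7417 = (0.8018, 0.5345, 0.2673).
r_{12} = q_1·w_2 = -3.7417.
u_2 = w_2 + 3.7417·q_1 = (-1.0000, 1.0000, 1.0000).
‖u_2‖ = 1.7321, so q_2 = (-0.5774, 0.5774, 0.5774).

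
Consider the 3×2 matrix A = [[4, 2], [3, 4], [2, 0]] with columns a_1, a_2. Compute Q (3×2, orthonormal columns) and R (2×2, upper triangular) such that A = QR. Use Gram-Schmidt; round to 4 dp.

Q = [[0.7428, -0.3045], [0.5571, 0.7751], [0.3714, -0.5536]], R = [[5.3852, 3.7139], [0.0000, 2.4914]]

a_1 = (4, 3, 2); ‖a_1‖ = 5.3852, so q_1 = (0.7428, 0.5571, 0.3714).
q_1·a_2 = 0.7428·2 + 0.5571·4 + 0.3714·0 = 3.7139.
u_2 = a_2 − 3.7139·q_1 = (-0.7586, 1.9310, -1.3793).
‖u_2‖ = 2.4914, so q_2 = (-0.3045, 0.7751, -0.5536).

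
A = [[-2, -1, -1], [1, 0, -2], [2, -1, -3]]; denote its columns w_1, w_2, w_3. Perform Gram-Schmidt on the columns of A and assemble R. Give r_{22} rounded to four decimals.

w_1 = (-2, 1, 2); ‖w_1‖ = 3.0000, so q_1 = (-0.6667, 0.3333, 0.6667).
q_1·w_2 = (-0.6667)·(-1) + 0.3333·0 + 0.6667·(-1) = 0.0000.
u_2 = w_2 + 0.0000·q_1 = (-1.0000, 0.0000, -1.0000).
r_{22} = ‖u_2‖ = 1.4142.

r_{22} = 1.4142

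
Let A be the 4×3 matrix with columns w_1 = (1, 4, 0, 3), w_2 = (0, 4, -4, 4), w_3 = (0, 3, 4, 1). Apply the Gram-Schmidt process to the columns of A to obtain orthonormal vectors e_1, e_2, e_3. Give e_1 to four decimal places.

e_1 = (0.1961, 0.7845, 0.0000, 0.5883)

w_1 = (1, 4, 0, 3); ‖w_1‖ = 5.0990, so e_1 = (0.1961, 0.7845, 0.0000, 0.5883).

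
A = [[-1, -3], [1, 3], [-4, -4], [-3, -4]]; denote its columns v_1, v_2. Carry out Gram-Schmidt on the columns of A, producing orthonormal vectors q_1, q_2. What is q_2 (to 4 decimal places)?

v_1 = (-1, 1, -4, -3); ‖v_1‖ = 5.1962, so q_1 = (-0.1925, 0.1925, -0.7698, -0.5774).
q_1·v_2 = (-0.1925)·(-3) + 0.1925·3 + (-0.7698)·(-4) + (-0.5774)·(-4) = 6.5433.
u_2 = v_2 − 6.5433·q_1 = (-1.7407, 1.7407, 1.0370, -0.2222).
‖u_2‖ = 2.6805, so q_2 = (-0.6494, 0.6494, 0.3869, -0.0829).

q_2 = (-0.6494, 0.6494, 0.3869, -0.0829)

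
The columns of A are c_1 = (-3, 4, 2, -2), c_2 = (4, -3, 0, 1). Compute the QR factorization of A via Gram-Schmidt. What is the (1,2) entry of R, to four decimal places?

r_{12} = -4.5260

c_1 = (-3, 4, 2, -2); ‖c_1‖ = 5.7446, so e_1 = (-0.5222, 0.6963, 0.3482, -0.3482).
r_{12} = e_1·c_2 = -4.5260.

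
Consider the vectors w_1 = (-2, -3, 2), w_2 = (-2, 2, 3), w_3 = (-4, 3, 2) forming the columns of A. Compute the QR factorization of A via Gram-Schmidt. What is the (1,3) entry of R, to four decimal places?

q_1 = w_1/‖w_1‖ = (-2, -3, 2)/4.1231 = (-0.4851, -0.7276, 0.4851).
r_{13} = q_1·w_3 = 0.7276.

r_{13} = 0.7276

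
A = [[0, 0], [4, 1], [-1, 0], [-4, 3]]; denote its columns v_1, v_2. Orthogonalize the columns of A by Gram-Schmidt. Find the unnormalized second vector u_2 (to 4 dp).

q_1 = v_1/‖v_1‖ = (0, 4, -1, -4)/5.7446 = (0.0000, 0.6963, -0.1741, -0.6963).
r_{12} = q_1·v_2 = -1.3926.
u_2 = v_2 + 1.3926·q_1 = (0.0000, 1.9697, -0.2424, 2.0303).

u_2 = (0.0000, 1.9697, -0.2424, 2.0303)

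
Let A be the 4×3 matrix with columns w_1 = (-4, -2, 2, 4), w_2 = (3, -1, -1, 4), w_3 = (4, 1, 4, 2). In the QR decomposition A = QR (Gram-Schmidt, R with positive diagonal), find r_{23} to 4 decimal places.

w_1 = (-4, -2, 2, 4); ‖w_1‖ = 6.3246, so e_1 = (-0.6325, -0.3162, 0.3162, 0.6325).
e_1·w_2 = (-0.6325)·3 + (-0.3162)·(-1) + 0.3162·(-1) + 0.6325·4 = 0.6325.
u_2 = w_2 − 0.6325·e_1 = (3.4000, -0.8000, -1.2000, 3.6000).
‖u_2‖ = 5.1575, so e_2 = (0.6592, -0.1551, -0.2327, 0.6980).
r_{23} = e_2·w_3 = 2.9472.

r_{23} = 2.9472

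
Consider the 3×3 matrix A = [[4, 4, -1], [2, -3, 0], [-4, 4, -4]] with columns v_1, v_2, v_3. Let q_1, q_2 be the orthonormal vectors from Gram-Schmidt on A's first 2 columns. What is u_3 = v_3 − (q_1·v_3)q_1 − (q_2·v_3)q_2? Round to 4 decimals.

u_3 = (-0.2333, -1.8667, -1.1667)

v_1 = (4, 2, -4); ‖v_1‖ = 6.0000, so q_1 = (0.6667, 0.3333, -0.6667).
q_1·v_2 = 0.6667·4 + 0.3333·(-3) + (-0.6667)·4 = -1.0000.
u_2 = v_2 + 1.0000·q_1 = (4.6667, -2.6667, 3.3333).
‖u_2‖ = 6.3246, so q_2 = (0.7379, -0.4216, 0.5270).
q_1·v_3 = 0.6667·(-1) + 0.3333·0 + (-0.6667)·(-4) = 2.0000; q_2·v_3 = 0.7379·(-1) + (-0.4216)·0 + 0.5270·(-4) = -2.8460.
u_3 = v_3 − 2.0000·q_1 + 2.8460·q_2 = (-0.2333, -1.8667, -1.1667).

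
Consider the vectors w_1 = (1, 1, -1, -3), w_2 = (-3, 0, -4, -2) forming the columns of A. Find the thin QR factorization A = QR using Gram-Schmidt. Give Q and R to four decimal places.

e_1 = w_1/‖w_1‖ = (1, 1, -1, -3)/3.4641 = (0.2887, 0.2887, -0.2887, -0.8660).
r_{12} = e_1·w_2 = 2.0207.
u_2 = w_2 − 2.0207·e_1 = (-3.5833, -0.5833, -3.4167, -0.2500).
‖u_2‖ = 4.9917, so e_2 = (-0.7179, -0.1169, -0.6845, -0.0501).

Q = [[0.2887, -0.7179], [0.2887, -0.1169], [-0.2887, -0.6845], [-0.8660, -0.0501]], R = [[3.4641, 2.0207], [0.0000, 4.9917]]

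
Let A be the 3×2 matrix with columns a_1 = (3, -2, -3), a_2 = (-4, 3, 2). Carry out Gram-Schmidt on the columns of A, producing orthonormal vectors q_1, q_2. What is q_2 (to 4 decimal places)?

q_2 = (-0.4332, 0.4874, -0.7581)

a_1 = (3, -2, -3); ‖a_1‖ = 4.6904, so q_1 = (0.6396, -0.4264, -0.6396).
q_1·a_2 = 0.6396·(-4) + (-0.4264)·3 + (-0.6396)·2 = -5.1168.
u_2 = a_2 + 5.1168·q_1 = (-0.7273, 0.8182, -1.2727).
‖u_2‖ = 1.6787, so q_2 = (-0.4332, 0.4874, -0.7581).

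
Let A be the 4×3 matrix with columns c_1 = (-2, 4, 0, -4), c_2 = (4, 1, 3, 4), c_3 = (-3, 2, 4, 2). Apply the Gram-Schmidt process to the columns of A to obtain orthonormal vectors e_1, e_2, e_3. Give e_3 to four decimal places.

e_1 = c_1/‖c_1‖ = (-2, 4, 0, -4)/6.0000 = (-0.3333, 0.6667, 0.0000, -0.6667).
r_{12} = e_1·c_2 = -3.3333.
u_2 = c_2 + 3.3333·e_1 = (2.8889, 3.2222, 3.0000, 1.7778).
‖u_2‖ = 5.5578, so e_2 = (0.5198, 0.5798, 0.5398, 0.3199).
r_{13} = e_1·c_3 = 1.0000; r_{23} = e_2·c_3 = 2.3990.
u_3 = c_3 − 1.0000·e_1 − 2.3990·e_2 = (-3.9137, -0.0576, 2.7050, 1.8993).
‖u_3‖ = 5.1229, so e_3 = (-0.7639, -0.0112, 0.5280, 0.3707).

e_3 = (-0.7639, -0.0112, 0.5280, 0.3707)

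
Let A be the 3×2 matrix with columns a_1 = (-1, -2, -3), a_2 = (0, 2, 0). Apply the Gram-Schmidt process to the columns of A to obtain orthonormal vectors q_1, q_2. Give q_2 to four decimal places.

q_2 = (-0.1690, 0.8452, -0.5071)

q_1 = a_1/‖a_1‖ = (-1, -2, -3)/3.7417 = (-0.2673, -0.5345, -0.8018).
r_{12} = q_1·a_2 = -1.0690.
u_2 = a_2 + 1.0690·q_1 = (-0.2857, 1.4286, -0.8571).
‖u_2‖ = 1.6903, so q_2 = (-0.1690, 0.8452, -0.5071).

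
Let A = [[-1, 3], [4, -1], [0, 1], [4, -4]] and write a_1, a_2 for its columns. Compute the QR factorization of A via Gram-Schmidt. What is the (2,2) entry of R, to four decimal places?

a_1 = (-1, 4, 0, 4); ‖a_1‖ = 5.7446, so e_1 = (-0.1741, 0.6963, 0.0000, 0.6963).
e_1·a_2 = (-0.1741)·3 + 0.6963·(-1) + 0.0000·1 + 0.6963·(-4) = -4.0038.
u_2 = a_2 + 4.0038·e_1 = (2.3030, 1.7879, 1.0000, -1.2121).
r_{22} = ‖u_2‖ = 3.3121.

r_{22} = 3.3121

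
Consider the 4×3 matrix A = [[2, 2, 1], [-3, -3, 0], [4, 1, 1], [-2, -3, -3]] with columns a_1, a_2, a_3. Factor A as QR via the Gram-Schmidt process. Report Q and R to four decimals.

a_1 = (2, -3, 4, -2); ‖a_1‖ = 5.7446, so q_1 = (0.3482, -0.5222, 0.6963, -0.3482).
q_1·a_2 = 0.3482·2 + (-0.5222)·(-3) + 0.6963·1 + (-0.3482)·(-3) = 4.0038.
u_2 = a_2 − 4.0038·q_1 = (0.6061, -0.9091, -1.7879, -1.6061).
‖u_2‖ = 2.6400, so q_2 = (0.2296, -0.3444, -0.6772, -0.6084).
q_1·a_3 = 0.3482·1 + (-0.5222)·0 + 0.6963·1 + (-0.3482)·(-3) = 2.0889; q_2·a_3 = 0.2296·1 + (-0.3444)·0 + (-0.6772)·1 + (-0.6084)·(-3) = 1.3774.
u_3 = a_3 − 2.0889·q_1 − 1.3774·q_2 = (-0.0435, 1.5652, 0.4783, -1.4348).
‖u_3‖ = 2.1770, so q_3 = (-0.0200, 0.7190, 0.2197, -0.6591).

Q = [[0.3482, 0.2296, -0.0200], [-0.5222, -0.3444, 0.7190], [0.6963, -0.6772, 0.2197], [-0.3482, -0.6084, -0.6591]], R = [[5.7446, 4.0038, 2.0889], [0.0000, 2.6400, 1.3774], [0.0000, 0.0000, 2.1770]]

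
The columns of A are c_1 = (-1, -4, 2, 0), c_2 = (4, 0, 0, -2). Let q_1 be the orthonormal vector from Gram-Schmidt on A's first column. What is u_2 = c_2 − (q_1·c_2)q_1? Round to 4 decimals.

c_1 = (-1, -4, 2, 0); ‖c_1‖ = 4.5826, so q_1 = (-0.2182, -0.8729, 0.4364, 0.0000).
q_1·c_2 = (-0.2182)·4 + (-0.8729)·0 + 0.4364·0 + 0.0000·(-2) = -0.8729.
u_2 = c_2 + 0.8729·q_1 = (3.8095, -0.7619, 0.3810, -2.0000).

u_2 = (3.8095, -0.7619, 0.3810, -2.0000)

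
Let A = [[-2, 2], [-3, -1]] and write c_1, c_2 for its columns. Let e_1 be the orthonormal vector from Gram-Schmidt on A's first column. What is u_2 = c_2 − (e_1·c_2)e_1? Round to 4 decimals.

e_1 = c_1/‖c_1‖ = (-2, -3)/3.6056 = (-0.5547, -0.8321).
r_{12} = e_1·c_2 = -0.2774.
u_2 = c_2 + 0.2774·e_1 = (1.8462, -1.2308).

u_2 = (1.8462, -1.2308)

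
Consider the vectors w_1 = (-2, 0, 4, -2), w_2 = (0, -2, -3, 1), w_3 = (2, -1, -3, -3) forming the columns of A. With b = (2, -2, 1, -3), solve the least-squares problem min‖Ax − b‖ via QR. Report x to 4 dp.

x = (0.5547, -0.0301, 0.7734)

w_1 = (-2, 0, 4, -2); ‖w_1‖ = 4.8990, so q_1 = (-0.4082, 0.0000, 0.8165, -0.4082).
q_1·w_2 = (-0.4082)·0 + 0.0000·(-2) + 0.8165·(-3) + (-0.4082)·1 = -2.8577.
u_2 = w_2 + 2.8577·q_1 = (-1.1667, -2.0000, -0.6667, -0.1667).
‖u_2‖ = 2.4152, so q_2 = (-0.4830, -0.8281, -0.2760, -0.0690).
q_1·w_3 = (-0.4082)·2 + 0.0000·(-1) + 0.8165·(-3) + (-0.4082)·(-3) = -2.0412; q_2·w_3 = (-0.4830)·2 + (-0.8281)·(-1) + (-0.2760)·(-3) + (-0.0690)·(-3) = 0.8971.
u_3 = w_3 + 2.0412·q_1 − 0.8971·q_2 = (1.6000, -0.2571, -1.0857, -3.7714).
‖u_3‖ = 4.2460, so q_3 = (0.3768, -0.0606, -0.2557, -0.8882).
Qᵀb = (1.2247, 0.6211, 3.2838).
Back-substitute: x_3 = 3.2838/4.2460 = 0.7734.
x_2 = (0.6211 − 0.8971·0.7734)/2.4152 = -0.0301.
x_1 = (1.2247 + 2.8577·(-0.0301) + 2.0412·0.7734)/4.8990 = 0.5547.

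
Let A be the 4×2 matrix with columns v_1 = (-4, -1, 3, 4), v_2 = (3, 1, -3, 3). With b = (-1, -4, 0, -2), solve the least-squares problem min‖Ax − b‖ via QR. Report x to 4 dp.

v_1 = (-4, -1, 3, 4); ‖v_1‖ = 6.4807, so q_1 = (-0.6172, -0.1543, 0.4629, 0.6172).
q_1·v_2 = (-0.6172)·3 + (-0.1543)·1 + 0.4629·(-3) + 0.6172·3 = -1.5430.
u_2 = v_2 + 1.5430·q_1 = (2.0476, 0.7619, -2.2857, 3.9524).
‖u_2‖ = 5.0615, so q_2 = (0.4045, 0.1505, -0.4516, 0.7809).
Qᵀb = (0.0000, -2.5684).
Back-substitute: x_2 = -2.5684/5.0615 = -0.5074.
x_1 = (0.0000 + 1.5430·(-0.5074))/6.4807 = -0.1208.

x = (-0.1208, -0.5074)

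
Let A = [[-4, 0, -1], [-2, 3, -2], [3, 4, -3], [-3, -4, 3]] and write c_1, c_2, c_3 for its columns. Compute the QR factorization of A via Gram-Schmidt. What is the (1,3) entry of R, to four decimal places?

r_{13} = -1.6222

c_1 = (-4, -2, 3, -3); ‖c_1‖ = 6.1644, so e_1 = (-0.6489, -0.3244, 0.4867, -0.4867).
r_{13} = e_1·c_3 = -1.6222.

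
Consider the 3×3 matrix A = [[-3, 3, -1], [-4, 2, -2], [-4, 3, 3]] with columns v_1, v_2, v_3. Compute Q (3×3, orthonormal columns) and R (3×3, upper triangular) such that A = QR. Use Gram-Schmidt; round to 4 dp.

e_1 = v_1/‖v_1‖ = (-3, -4, -4)/6.4031 = (-0.4685, -0.6247, -0.6247).
r_{12} = e_1·v_2 = -4.5290.
u_2 = v_2 + 4.5290·e_1 = (0.8780, -0.8293, 0.1707).
‖u_2‖ = 1.2198, so e_2 = (0.7199, -0.6799, 0.1400).
r_{13} = e_1·v_3 = -0.1562; r_{23} = e_2·v_3 = 1.0598.
u_3 = v_3 + 0.1562·e_1 − 1.0598·e_2 = (-1.8361, -1.3770, 2.7541).
‖u_3‖ = 3.5850, so e_3 = (-0.5121, -0.3841, 0.7682).

Q = [[-0.4685, 0.7199, -0.5121], [-0.6247, -0.6799, -0.3841], [-0.6247, 0.1400, 0.7682]], R = [[6.4031, -4.5290, -0.1562], [0.0000, 1.2198, 1.0598], [0.0000, 0.0000, 3.5850]]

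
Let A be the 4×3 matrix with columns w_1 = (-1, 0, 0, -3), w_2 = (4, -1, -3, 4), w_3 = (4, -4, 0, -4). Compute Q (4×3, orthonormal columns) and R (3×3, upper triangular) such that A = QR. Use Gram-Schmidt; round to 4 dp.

e_1 = w_1/‖w_1‖ = (-1, 0, 0, -3)/3.1623 = (-0.3162, 0.0000, 0.0000, -0.9487).
r_{12} = e_1·w_2 = -5.0596.
u_2 = w_2 + 5.0596·e_1 = (2.4000, -1.0000, -3.0000, -0.8000).
‖u_2‖ = 4.0497, so e_2 = (0.5926, -0.2469, -0.7408, -0.1975).
r_{13} = e_1·w_3 = 2.5298; r_{23} = e_2·w_3 = 4.1485.
u_3 = w_3 − 2.5298·e_1 − 4.1485·e_2 = (2.3415, -2.9756, 3.0732, -0.7805).
‖u_3‖ = 4.9386, so e_3 = (0.4741, -0.6025, 0.6223, -0.1580).

Q = [[-0.3162, 0.5926, 0.4741], [0.0000, -0.2469, -0.6025], [0.0000, -0.7408, 0.6223], [-0.9487, -0.1975, -0.1580]], R = [[3.1623, -5.0596, 2.5298], [0.0000, 4.0497, 4.1485], [0.0000, 0.0000, 4.9386]]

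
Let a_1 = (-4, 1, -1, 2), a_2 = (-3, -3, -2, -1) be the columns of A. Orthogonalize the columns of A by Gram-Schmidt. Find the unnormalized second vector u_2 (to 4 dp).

a_1 = (-4, 1, -1, 2); ‖a_1‖ = 4.6904, so e_1 = (-0.8528, 0.2132, -0.2132, 0.4264).
e_1·a_2 = (-0.8528)·(-3) + 0.2132·(-3) + (-0.2132)·(-2) + 0.4264·(-1) = 1.9188.
u_2 = a_2 − 1.9188·e_1 = (-1.3636, -3.4091, -1.5909, -1.8182).

u_2 = (-1.3636, -3.4091, -1.5909, -1.8182)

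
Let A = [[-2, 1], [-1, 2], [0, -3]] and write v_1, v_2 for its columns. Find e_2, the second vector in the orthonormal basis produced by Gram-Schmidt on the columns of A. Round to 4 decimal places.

e_2 = (-0.1826, 0.3651, -0.9129)

e_1 = v_1/‖v_1‖ = (-2, -1, 0)/2.2361 = (-0.8944, -0.4472, 0.0000).
r_{12} = e_1·v_2 = -1.7889.
u_2 = v_2 + 1.7889·e_1 = (-0.6000, 1.2000, -3.0000).
‖u_2‖ = 3.2863, so e_2 = (-0.1826, 0.3651, -0.9129).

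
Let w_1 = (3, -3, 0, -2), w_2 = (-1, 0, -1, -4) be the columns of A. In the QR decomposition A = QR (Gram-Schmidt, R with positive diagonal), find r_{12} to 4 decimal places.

w_1 = (3, -3, 0, -2); ‖w_1‖ = 4.6904, so e_1 = (0.6396, -0.6396, 0.0000, -0.4264).
r_{12} = e_1·w_2 = 1.0660.

r_{12} = 1.0660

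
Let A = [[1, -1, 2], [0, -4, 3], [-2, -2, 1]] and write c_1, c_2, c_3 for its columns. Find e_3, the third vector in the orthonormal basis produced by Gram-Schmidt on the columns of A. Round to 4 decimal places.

c_1 = (1, 0, -2); ‖c_1‖ = 2.2361, so e_1 = (0.4472, 0.0000, -0.8944).
e_1·c_2 = 0.4472·(-1) + 0.0000·(-4) + (-0.8944)·(-2) = 1.3416.
u_2 = c_2 − 1.3416·e_1 = (-1.6000, -4.0000, -0.8000).
‖u_2‖ = 4.3818, so e_2 = (-0.3651, -0.9129, -0.1826).
e_1·c_3 = 0.4472·2 + 0.0000·3 + (-0.8944)·1 = 0.0000; e_2·c_3 = (-0.3651)·2 + (-0.9129)·3 + (-0.1826)·1 = -3.6515.
u_3 = c_3 + 0.0000·e_1 + 3.6515·e_2 = (0.6667, -0.3333, 0.3333).
‖u_3‖ = 0.8165, so e_3 = (0.8165, -0.4082, 0.4082).

e_3 = (0.8165, -0.4082, 0.4082)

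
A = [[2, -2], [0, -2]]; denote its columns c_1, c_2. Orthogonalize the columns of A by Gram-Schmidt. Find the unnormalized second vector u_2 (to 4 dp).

u_2 = (0.0000, -2.0000)

q_1 = c_1/‖c_1‖ = (2, 0)/2.0000 = (1.0000, 0.0000).
r_{12} = q_1·c_2 = -2.0000.
u_2 = c_2 + 2.0000·q_1 = (0.0000, -2.0000).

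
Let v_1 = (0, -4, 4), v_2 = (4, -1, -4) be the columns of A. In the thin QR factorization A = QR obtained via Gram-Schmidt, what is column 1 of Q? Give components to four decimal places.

q_1 = (0.0000, -0.7071, 0.7071)

q_1 = v_1/‖v_1‖ = (0, -4, 4)/5.6569 = (0.0000, -0.7071, 0.7071).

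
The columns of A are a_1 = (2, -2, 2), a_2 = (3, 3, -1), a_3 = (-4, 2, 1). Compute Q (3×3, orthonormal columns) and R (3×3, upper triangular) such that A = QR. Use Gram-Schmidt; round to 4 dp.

q_1 = a_1/‖a_1‖ = (2, -2, 2)/3.4641 = (0.5774, -0.5774, 0.5774).
r_{12} = q_1·a_2 = -0.5774.
u_2 = a_2 + 0.5774·q_1 = (3.3333, 2.6667, -0.6667).
‖u_2‖ = 4.3205, so q_2 = (0.7715, 0.6172, -0.1543).
r_{13} = q_1·a_3 = -2.8868; r_{23} = q_2·a_3 = -2.0059.
u_3 = a_3 + 2.8868·q_1 + 2.0059·q_2 = (-0.7857, 1.5714, 2.3571).
‖u_3‖ = 2.9399, so q_3 = (-0.2673, 0.5345, 0.8018).

Q = [[0.5774, 0.7715, -0.2673], [-0.5774, 0.6172, 0.5345], [0.5774, -0.1543, 0.8018]], R = [[3.4641, -0.5774, -2.8868], [0.0000, 4.3205, -2.0059], [0.0000, 0.0000, 2.9399]]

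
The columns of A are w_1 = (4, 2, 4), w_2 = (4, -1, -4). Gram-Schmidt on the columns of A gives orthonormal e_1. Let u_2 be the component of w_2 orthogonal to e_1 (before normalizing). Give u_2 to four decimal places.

w_1 = (4, 2, 4); ‖w_1‖ = 6.0000, so e_1 = (0.6667, 0.3333, 0.6667).
e_1·w_2 = 0.6667·4 + 0.3333·(-1) + 0.6667·(-4) = -0.3333.
u_2 = w_2 + 0.3333·e_1 = (4.2222, -0.8889, -3.7778).

u_2 = (4.2222, -0.8889, -3.7778)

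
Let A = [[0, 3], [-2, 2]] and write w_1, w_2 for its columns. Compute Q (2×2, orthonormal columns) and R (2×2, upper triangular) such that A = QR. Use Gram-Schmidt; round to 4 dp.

Q = [[0.0000, 1.0000], [-1.0000, 0.0000]], R = [[2.0000, -2.0000], [0.0000, 3.0000]]

q_1 = w_1/‖w_1‖ = (0, -2)/2.0000 = (0.0000, -1.0000).
r_{12} = q_1·w_2 = -2.0000.
u_2 = w_2 + 2.0000·q_1 = (3.0000, 0.0000).
‖u_2‖ = 3.0000, so q_2 = (1.0000, 0.0000).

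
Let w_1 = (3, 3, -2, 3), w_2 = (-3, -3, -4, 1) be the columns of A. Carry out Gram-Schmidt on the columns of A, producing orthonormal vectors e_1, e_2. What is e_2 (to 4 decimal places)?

e_2 = (-0.4018, -0.4018, -0.7700, 0.2902)

w_1 = (3, 3, -2, 3); ‖w_1‖ = 5.5678, so e_1 = (0.5388, 0.5388, -0.3592, 0.5388).
e_1·w_2 = 0.5388·(-3) + 0.5388·(-3) + (-0.3592)·(-4) + 0.5388·1 = -1.2572.
u_2 = w_2 + 1.2572·e_1 = (-2.3226, -2.3226, -4.4516, 1.6774).
‖u_2‖ = 5.7809, so e_2 = (-0.4018, -0.4018, -0.7700, 0.2902).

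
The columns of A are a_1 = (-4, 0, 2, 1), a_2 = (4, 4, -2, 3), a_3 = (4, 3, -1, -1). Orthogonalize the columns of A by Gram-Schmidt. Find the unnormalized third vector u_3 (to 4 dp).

u_3 = (0.0976, 1.5122, 0.9512, -1.5122)

a_1 = (-4, 0, 2, 1); ‖a_1‖ = 4.5826, so q_1 = (-0.8729, 0.0000, 0.4364, 0.2182).
q_1·a_2 = (-0.8729)·4 + 0.0000·4 + 0.4364·(-2) + 0.2182·3 = -3.7097.
u_2 = a_2 + 3.7097·q_1 = (0.7619, 4.0000, -0.3810, 3.8095).
‖u_2‖ = 5.5891, so q_2 = (0.1363, 0.7157, -0.0682, 0.6816).
q_1·a_3 = (-0.8729)·4 + 0.0000·3 + 0.4364·(-1) + 0.2182·(-1) = -4.1461; q_2·a_3 = 0.1363·4 + 0.7157·3 + (-0.0682)·(-1) + 0.6816·(-1) = 2.0789.
u_3 = a_3 + 4.1461·q_1 − 2.0789·q_2 = (0.0976, 1.5122, 0.9512, -1.5122).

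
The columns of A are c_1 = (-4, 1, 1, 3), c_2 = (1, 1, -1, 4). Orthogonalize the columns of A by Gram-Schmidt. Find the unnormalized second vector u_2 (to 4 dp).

e_1 = c_1/‖c_1‖ = (-4, 1, 1, 3)/5.1962 = (-0.7698, 0.1925, 0.1925, 0.5774).
r_{12} = e_1·c_2 = 1.5396.
u_2 = c_2 − 1.5396·e_1 = (2.1852, 0.7037, -1.2963, 3.1111).

u_2 = (2.1852, 0.7037, -1.2963, 3.1111)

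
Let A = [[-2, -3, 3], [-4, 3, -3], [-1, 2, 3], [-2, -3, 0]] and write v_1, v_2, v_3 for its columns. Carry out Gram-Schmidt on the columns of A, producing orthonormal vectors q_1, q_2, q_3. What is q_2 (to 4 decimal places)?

q_2 = (-0.5690, 0.4826, 0.3457, -0.5690)

v_1 = (-2, -4, -1, -2); ‖v_1‖ = 5.0000, so q_1 = (-0.4000, -0.8000, -0.2000, -0.4000).
q_1·v_2 = (-0.4000)·(-3) + (-0.8000)·3 + (-0.2000)·2 + (-0.4000)·(-3) = -0.4000.
u_2 = v_2 + 0.4000·q_1 = (-3.1600, 2.6800, 1.9200, -3.1600).
‖u_2‖ = 5.5534, so q_2 = (-0.5690, 0.4826, 0.3457, -0.5690).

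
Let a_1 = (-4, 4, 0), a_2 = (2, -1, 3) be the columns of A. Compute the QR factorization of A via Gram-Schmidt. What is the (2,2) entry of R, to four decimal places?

q_1 = a_1/‖a_1‖ = (-4, 4, 0)/5.6569 = (-0.7071, 0.7071, 0.0000).
r_{12} = q_1·a_2 = -2.1213.
u_2 = a_2 + 2.1213·q_1 = (0.5000, 0.5000, 3.0000).
r_{22} = ‖u_2‖ = 3.0822.

r_{22} = 3.0822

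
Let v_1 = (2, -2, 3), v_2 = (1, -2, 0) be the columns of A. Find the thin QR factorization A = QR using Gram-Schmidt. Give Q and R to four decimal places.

v_1 = (2, -2, 3); ‖v_1‖ = 4.1231, so q_1 = (0.4851, -0.4851, 0.7276).
q_1·v_2 = 0.4851·1 + (-0.4851)·(-2) + 0.7276·0 = 1.4552.
u_2 = v_2 − 1.4552·q_1 = (0.2941, -1.2941, -1.0588).
‖u_2‖ = 1.6977, so q_2 = (0.1732, -0.7623, -0.6237).

Q = [[0.4851, 0.1732], [-0.4851, -0.7623], [0.7276, -0.6237]], R = [[4.1231, 1.4552], [0.0000, 1.6977]]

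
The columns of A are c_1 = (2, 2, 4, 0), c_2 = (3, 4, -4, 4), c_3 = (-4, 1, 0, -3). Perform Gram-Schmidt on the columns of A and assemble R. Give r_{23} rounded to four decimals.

c_1 = (2, 2, 4, 0); ‖c_1‖ = 4.8990, so q_1 = (0.4082, 0.4082, 0.8165, 0.0000).
q_1·c_2 = 0.4082·3 + 0.4082·4 + 0.8165·(-4) + 0.0000·4 = -0.4082.
u_2 = c_2 + 0.4082·q_1 = (3.1667, 4.1667, -3.6667, 4.0000).
‖u_2‖ = 7.5388, so q_2 = (0.4200, 0.5527, -0.4864, 0.5306).
r_{23} = q_2·c_3 = -2.7193.

r_{23} = -2.7193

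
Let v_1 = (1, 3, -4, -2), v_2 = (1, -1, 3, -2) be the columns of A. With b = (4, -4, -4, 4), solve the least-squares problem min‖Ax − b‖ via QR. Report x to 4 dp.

x = (-0.3429, -1.0286)

v_1 = (1, 3, -4, -2); ‖v_1‖ = 5.4772, so e_1 = (0.1826, 0.5477, -0.7303, -0.3651).
e_1·v_2 = 0.1826·1 + 0.5477·(-1) + (-0.7303)·3 + (-0.3651)·(-2) = -1.8257.
u_2 = v_2 + 1.8257·e_1 = (1.3333, 0.0000, 1.6667, -2.6667).
‖u_2‖ = 3.4157, so e_2 = (0.3904, 0.0000, 0.4880, -0.7807).
Qᵀb = (0.0000, -3.5132).
Back-substitute: x_2 = -3.5132/3.4157 = -1.0286.
x_1 = (0.0000 + 1.8257·(-1.0286))/5.4772 = -0.3429.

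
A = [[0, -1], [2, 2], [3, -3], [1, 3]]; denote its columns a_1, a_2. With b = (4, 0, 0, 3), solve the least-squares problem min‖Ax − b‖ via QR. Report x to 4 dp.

q_1 = a_1/‖a_1‖ = (0, 2, 3, 1)/3.7417 = (0.0000, 0.5345, 0.8018, 0.2673).
r_{12} = q_1·a_2 = -0.5345.
u_2 = a_2 + 0.5345·q_1 = (-1.0000, 2.2857, -2.5714, 3.1429).
‖u_2‖ = 4.7660, so q_2 = (-0.2098, 0.4796, -0.5395, 0.6594).
Qᵀb = (0.8018, 1.1390).
Back-substitute: x_2 = 1.1390/4.7660 = 0.2390.
x_1 = (0.8018 + 0.5345·0.2390)/3.7417 = 0.2484.

x = (0.2484, 0.2390)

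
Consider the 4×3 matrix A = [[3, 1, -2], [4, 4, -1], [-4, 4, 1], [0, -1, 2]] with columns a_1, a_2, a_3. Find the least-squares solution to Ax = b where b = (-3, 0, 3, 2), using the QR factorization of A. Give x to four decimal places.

a_1 = (3, 4, -4, 0); ‖a_1‖ = 6.4031, so e_1 = (0.4685, 0.6247, -0.6247, 0.0000).
e_1·a_2 = 0.4685·1 + 0.6247·4 + (-0.6247)·4 + 0.0000·(-1) = 0.4685.
u_2 = a_2 − 0.4685·e_1 = (0.7805, 3.7073, 4.2927, -1.0000).
‖u_2‖ = 5.8121, so e_2 = (0.1343, 0.6379, 0.7386, -0.1721).
e_1·a_3 = 0.4685·(-2) + 0.6247·(-1) + (-0.6247)·1 + 0.0000·2 = -2.1864; e_2·a_3 = 0.1343·(-2) + 0.6379·(-1) + 0.7386·1 + (-0.1721)·2 = -0.5120.
u_3 = a_3 + 2.1864·e_1 + 0.5120·e_2 = (-0.9069, 0.6924, 0.0123, 1.9119).
‖u_3‖ = 2.2265, so e_3 = (-0.4073, 0.3110, 0.0055, 0.8587).
Qᵀb = (-3.2796, 1.4688, 2.9558).
Back-substitute: x_3 = 2.9558/2.2265 = 1.3276.
x_2 = (1.4688 + 0.5120·1.3276)/5.8121 = 0.3696.
x_1 = (-3.2796 − 0.4685·0.3696 + 2.1864·1.3276)/6.4031 = -0.0859.

x = (-0.0859, 0.3696, 1.3276)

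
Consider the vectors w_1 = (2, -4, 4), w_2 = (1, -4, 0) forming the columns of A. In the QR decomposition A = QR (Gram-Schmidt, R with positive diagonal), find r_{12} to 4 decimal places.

w_1 = (2, -4, 4); ‖w_1‖ = 6.0000, so e_1 = (0.3333, -0.6667, 0.6667).
r_{12} = e_1·w_2 = 3.0000.

r_{12} = 3.0000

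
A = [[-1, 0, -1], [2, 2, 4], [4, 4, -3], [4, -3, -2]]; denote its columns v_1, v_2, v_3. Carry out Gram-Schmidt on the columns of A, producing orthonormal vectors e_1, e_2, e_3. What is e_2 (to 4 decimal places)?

e_2 = (0.0414, 0.3002, 0.6004, -0.7401)

v_1 = (-1, 2, 4, 4); ‖v_1‖ = 6.0828, so e_1 = (-0.1644, 0.3288, 0.6576, 0.6576).
e_1·v_2 = (-0.1644)·0 + 0.3288·2 + 0.6576·4 + 0.6576·(-3) = 1.3152.
u_2 = v_2 − 1.3152·e_1 = (0.2162, 1.5676, 3.1351, -3.8649).
‖u_2‖ = 5.2221, so e_2 = (0.0414, 0.3002, 0.6004, -0.7401).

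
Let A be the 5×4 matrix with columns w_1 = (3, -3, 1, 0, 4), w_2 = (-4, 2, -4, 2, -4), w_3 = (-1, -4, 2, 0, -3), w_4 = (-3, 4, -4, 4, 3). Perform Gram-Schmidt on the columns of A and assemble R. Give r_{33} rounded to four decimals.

r_{33} = 5.4673

q_1 = w_1/‖w_1‖ = (3, -3, 1, 0, 4)/5.9161 = (0.5071, -0.5071, 0.1690, 0.0000, 0.6761).
r_{12} = q_1·w_2 = -6.4232.
u_2 = w_2 + 6.4232·q_1 = (-0.7429, -1.2571, -2.9143, 2.0000, 0.3429).
‖u_2‖ = 3.8396, so q_2 = (-0.1935, -0.3274, -0.7590, 0.5209, 0.0893).
r_{13} = q_1·w_3 = -0.1690; r_{23} = q_2·w_3 = -0.2828.
u_3 = w_3 + 0.1690·q_1 + 0.2828·q_2 = (-0.9690, -4.1783, 1.8140, 0.1473, -2.8605).
r_{33} = ‖u_3‖ = 5.4673.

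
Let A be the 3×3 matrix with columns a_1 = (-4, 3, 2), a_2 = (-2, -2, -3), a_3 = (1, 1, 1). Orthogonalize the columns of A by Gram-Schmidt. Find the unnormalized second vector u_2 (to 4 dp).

u_2 = (-2.5517, -1.5862, -2.7241)

e_1 = a_1/‖a_1‖ = (-4, 3, 2)/5.3852 = (-0.7428, 0.5571, 0.3714).
r_{12} = e_1·a_2 = -0.7428.
u_2 = a_2 + 0.7428·e_1 = (-2.5517, -1.5862, -2.7241).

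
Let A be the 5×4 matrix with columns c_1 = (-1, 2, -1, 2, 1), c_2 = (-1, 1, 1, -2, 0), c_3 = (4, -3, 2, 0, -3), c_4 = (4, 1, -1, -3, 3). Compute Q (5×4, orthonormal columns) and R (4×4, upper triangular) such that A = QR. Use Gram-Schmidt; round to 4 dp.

Q = [[-0.3015, -0.4588, 0.4311, 0.7140], [0.6030, 0.5293, 0.4498, 0.3041], [-0.3015, 0.3176, 0.5435, -0.1983], [0.6030, -0.6352, 0.2811, -0.3041], [0.3015, 0.0706, -0.4873, 0.5157]], R = [[3.3166, -0.6030, -4.5227, -1.2060], [0.0000, 2.5761, -2.9996, 0.4940], [0.0000, 0.0000, 2.9237, -0.6747], [0.0000, 0.0000, 0.0000, 5.8177]]

c_1 = (-1, 2, -1, 2, 1); ‖c_1‖ = 3.3166, so e_1 = (-0.3015, 0.6030, -0.3015, 0.6030, 0.3015).
e_1·c_2 = (-0.3015)·(-1) + 0.6030·1 + (-0.3015)·1 + 0.6030·(-2) + 0.3015·0 = -0.6030.
u_2 = c_2 + 0.6030·e_1 = (-1.1818, 1.3636, 0.8182, -1.6364, 0.1818).
‖u_2‖ = 2.5761, so e_2 = (-0.4588, 0.5293, 0.3176, -0.6352, 0.0706).
e_1·c_3 = (-0.3015)·4 + 0.6030·(-3) + (-0.3015)·2 + 0.6030·0 + 0.3015·(-3) = -4.5227; e_2·c_3 = (-0.4588)·4 + 0.5293·(-3) + 0.3176·2 + (-0.6352)·0 + 0.0706·(-3) = -2.9996.
u_3 = c_3 + 4.5227·e_1 + 2.9996·e_2 = (1.2603, 1.3151, 1.5890, 0.8219, -1.4247).
‖u_3‖ = 2.9237, so e_3 = (0.4311, 0.4498, 0.5435, 0.2811, -0.4873).
e_1·c_4 = (-0.3015)·4 + 0.6030·1 + (-0.3015)·(-1) + 0.6030·(-3) + 0.3015·3 = -1.2060; e_2·c_4 = (-0.4588)·4 + 0.5293·1 + 0.3176·(-1) + (-0.6352)·(-3) + 0.0706·3 = 0.4940; e_3·c_4 = 0.4311·4 + 0.4498·1 + 0.5435·(-1) + 0.2811·(-3) + (-0.4873)·3 = -0.6747.
u_4 = c_4 + 1.2060·e_1 − 0.4940·e_2 + 0.6747·e_3 = (4.1538, 1.7692, -1.1538, -1.7692, 3.0000).
‖u_4‖ = 5.8177, so e_4 = (0.7140, 0.3041, -0.1983, -0.3041, 0.5157).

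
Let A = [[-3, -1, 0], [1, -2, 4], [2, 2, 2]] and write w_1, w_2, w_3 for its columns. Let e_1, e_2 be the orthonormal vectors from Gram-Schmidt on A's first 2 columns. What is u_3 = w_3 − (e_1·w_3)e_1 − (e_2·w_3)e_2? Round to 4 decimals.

u_3 = (1.7822, 1.1881, 2.0792)

w_1 = (-3, 1, 2); ‖w_1‖ = 3.7417, so e_1 = (-0.8018, 0.2673, 0.5345).
e_1·w_2 = (-0.8018)·(-1) + 0.2673·(-2) + 0.5345·2 = 1.3363.
u_2 = w_2 − 1.3363·e_1 = (0.0714, -2.3571, 1.2857).
‖u_2‖ = 2.6859, so e_2 = (0.0266, -0.8776, 0.4787).
e_1·w_3 = (-0.8018)·0 + 0.2673·4 + 0.5345·2 = 2.1381; e_2·w_3 = 0.0266·0 + (-0.8776)·4 + 0.4787·2 = -2.5530.
u_3 = w_3 − 2.1381·e_1 + 2.5530·e_2 = (1.7822, 1.1881, 2.0792).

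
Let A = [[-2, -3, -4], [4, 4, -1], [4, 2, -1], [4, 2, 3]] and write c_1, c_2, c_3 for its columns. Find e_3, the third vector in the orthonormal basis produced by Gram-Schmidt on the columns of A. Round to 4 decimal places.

e_3 = (-0.5489, -0.5489, -0.2869, 0.5614)

c_1 = (-2, 4, 4, 4); ‖c_1‖ = 7.2111, so e_1 = (-0.2774, 0.5547, 0.5547, 0.5547).
e_1·c_2 = (-0.2774)·(-3) + 0.5547·4 + 0.5547·2 + 0.5547·2 = 5.2697.
u_2 = c_2 − 5.2697·e_1 = (-1.5385, 1.0769, -0.9231, -0.9231).
‖u_2‖ = 2.2871, so e_2 = (-0.6727, 0.4709, -0.4036, -0.4036).
e_1·c_3 = (-0.2774)·(-4) + 0.5547·(-1) + 0.5547·(-1) + 0.5547·3 = 1.6641; e_2·c_3 = (-0.6727)·(-4) + 0.4709·(-1) + (-0.4036)·(-1) + (-0.4036)·3 = 1.4126.
u_3 = c_3 − 1.6641·e_1 − 1.4126·e_2 = (-2.5882, -2.5882, -1.3529, 2.6471).
‖u_3‖ = 4.7154, so e_3 = (-0.5489, -0.5489, -0.2869, 0.5614).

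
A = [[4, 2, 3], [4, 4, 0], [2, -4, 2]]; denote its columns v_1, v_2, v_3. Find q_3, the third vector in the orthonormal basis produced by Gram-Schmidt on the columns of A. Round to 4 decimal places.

q_3 = (0.7442, -0.6202, -0.2481)

v_1 = (4, 4, 2); ‖v_1‖ = 6.0000, so q_1 = (0.6667, 0.6667, 0.3333).
q_1·v_2 = 0.6667·2 + 0.6667·4 + 0.3333·(-4) = 2.6667.
u_2 = v_2 − 2.6667·q_1 = (0.2222, 2.2222, -4.8889).
‖u_2‖ = 5.3748, so q_2 = (0.0413, 0.4134, -0.9096).
q_1·v_3 = 0.6667·3 + 0.6667·0 + 0.3333·2 = 2.6667; q_2·v_3 = 0.0413·3 + 0.4134·0 + (-0.9096)·2 = -1.6951.
u_3 = v_3 − 2.6667·q_1 + 1.6951·q_2 = (1.2923, -1.0769, -0.4308).
‖u_3‖ = 1.7365, so q_3 = (0.7442, -0.6202, -0.2481).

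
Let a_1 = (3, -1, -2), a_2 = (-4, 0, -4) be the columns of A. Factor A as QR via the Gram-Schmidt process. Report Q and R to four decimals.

Q = [[0.8018, -0.5658], [-0.2673, -0.0514], [-0.5345, -0.8230]], R = [[3.7417, -1.0690], [0.0000, 5.5549]]

a_1 = (3, -1, -2); ‖a_1‖ = 3.7417, so e_1 = (0.8018, -0.2673, -0.5345).
e_1·a_2 = 0.8018·(-4) + (-0.2673)·0 + (-0.5345)·(-4) = -1.0690.
u_2 = a_2 + 1.0690·e_1 = (-3.1429, -0.2857, -4.5714).
‖u_2‖ = 5.5549, so e_2 = (-0.5658, -0.0514, -0.8230).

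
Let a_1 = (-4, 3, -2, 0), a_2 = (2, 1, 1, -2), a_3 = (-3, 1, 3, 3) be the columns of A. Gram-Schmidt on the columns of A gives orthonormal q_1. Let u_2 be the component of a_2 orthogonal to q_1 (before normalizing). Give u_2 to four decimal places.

a_1 = (-4, 3, -2, 0); ‖a_1‖ = 5.3852, so q_1 = (-0.7428, 0.5571, -0.3714, 0.0000).
q_1·a_2 = (-0.7428)·2 + 0.5571·1 + (-0.3714)·1 + 0.0000·(-2) = -1.2999.
u_2 = a_2 + 1.2999·q_1 = (1.0345, 1.7241, 0.5172, -2.0000).

u_2 = (1.0345, 1.7241, 0.5172, -2.0000)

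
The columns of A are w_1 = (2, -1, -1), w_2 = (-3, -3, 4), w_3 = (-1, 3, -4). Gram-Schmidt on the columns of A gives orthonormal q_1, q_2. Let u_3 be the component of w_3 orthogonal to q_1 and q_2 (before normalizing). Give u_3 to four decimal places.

q_1 = w_1/‖w_1‖ = (2, -1, -1)/2.4495 = (0.8165, -0.4082, -0.4082).
r_{12} = q_1·w_2 = -2.8577.
u_2 = w_2 + 2.8577·q_1 = (-0.6667, -4.1667, 2.8333).
‖u_2‖ = 5.0827, so q_2 = (-0.1312, -0.8198, 0.5575).
r_{13} = q_1·w_3 = -0.4082; r_{23} = q_2·w_3 = -4.5580.
u_3 = w_3 + 0.4082·q_1 + 4.5580·q_2 = (-1.2645, -0.9032, -1.6258).

u_3 = (-1.2645, -0.9032, -1.6258)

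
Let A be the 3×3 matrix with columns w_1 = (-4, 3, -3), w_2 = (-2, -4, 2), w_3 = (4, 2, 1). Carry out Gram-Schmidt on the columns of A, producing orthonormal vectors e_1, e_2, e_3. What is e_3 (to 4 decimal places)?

e_3 = (-0.2242, 0.5232, 0.8222)

e_1 = w_1/‖w_1‖ = (-4, 3, -3)/5.8310 = (-0.6860, 0.5145, -0.5145).
r_{12} = e_1·w_2 = -1.7150.
u_2 = w_2 + 1.7150·e_1 = (-3.1765, -3.1176, 1.1176).
‖u_2‖ = 4.5890, so e_2 = (-0.6922, -0.6794, 0.2435).
r_{13} = e_1·w_3 = -2.2295; r_{23} = e_2·w_3 = -3.8840.
u_3 = w_3 + 2.2295·e_1 + 3.8840·e_2 = (-0.2179, 0.5084, 0.7989).
‖u_3‖ = 0.9717, so e_3 = (-0.2242, 0.5232, 0.8222).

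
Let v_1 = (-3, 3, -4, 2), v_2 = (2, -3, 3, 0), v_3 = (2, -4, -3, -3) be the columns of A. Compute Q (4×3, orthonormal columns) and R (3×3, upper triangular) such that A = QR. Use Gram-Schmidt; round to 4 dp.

v_1 = (-3, 3, -4, 2); ‖v_1‖ = 6.1644, so e_1 = (-0.4867, 0.4867, -0.6489, 0.3244).
e_1·v_2 = (-0.4867)·2 + 0.4867·(-3) + (-0.6489)·3 + 0.3244·0 = -4.3800.
u_2 = v_2 + 4.3800·e_1 = (-0.1316, -0.8684, 0.1579, 1.4211).
‖u_2‖ = 1.6780, so e_2 = (-0.0784, -0.5175, 0.0941, 0.8469).
e_1·v_3 = (-0.4867)·2 + 0.4867·(-4) + (-0.6489)·(-3) + 0.3244·(-3) = -1.9467; e_2·v_3 = (-0.0784)·2 + (-0.5175)·(-4) + 0.0941·(-3) + 0.8469·(-3) = -0.9096.
u_3 = v_3 + 1.9467·e_1 + 0.9096·e_2 = (0.9813, -3.5234, -4.1776, -1.5981).
‖u_3‖ = 5.7778, so e_3 = (0.1698, -0.6098, -0.7230, -0.2766).

Q = [[-0.4867, -0.0784, 0.1698], [0.4867, -0.5175, -0.6098], [-0.6489, 0.0941, -0.7230], [0.3244, 0.8469, -0.2766]], R = [[6.1644, -4.3800, -1.9467], [0.0000, 1.6780, -0.9096], [0.0000, 0.0000, 5.7778]]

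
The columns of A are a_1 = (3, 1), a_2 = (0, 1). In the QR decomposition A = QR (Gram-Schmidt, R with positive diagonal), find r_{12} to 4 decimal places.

a_1 = (3, 1); ‖a_1‖ = 3.1623, so q_1 = (0.9487, 0.3162).
r_{12} = q_1·a_2 = 0.3162.

r_{12} = 0.3162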